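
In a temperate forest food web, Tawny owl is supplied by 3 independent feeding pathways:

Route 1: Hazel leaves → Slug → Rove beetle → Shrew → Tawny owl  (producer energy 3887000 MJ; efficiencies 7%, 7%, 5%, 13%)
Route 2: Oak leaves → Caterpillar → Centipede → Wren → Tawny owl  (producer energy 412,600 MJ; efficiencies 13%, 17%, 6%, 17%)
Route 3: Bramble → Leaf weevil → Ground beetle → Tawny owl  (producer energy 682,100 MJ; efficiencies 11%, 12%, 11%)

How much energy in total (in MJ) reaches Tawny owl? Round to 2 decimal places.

1207.22 MJ

Route 1: 3887000 × 0.07 × 0.07 × 0.05 × 0.13 = 123.80095 MJ
Route 2: 412600 × 0.13 × 0.17 × 0.06 × 0.17 = 93.008292 MJ
Route 3: 682100 × 0.11 × 0.12 × 0.11 = 990.4092 MJ
Total at Tawny owl: 123.80095 + 93.008292 + 990.4092 = 1207.218442 MJ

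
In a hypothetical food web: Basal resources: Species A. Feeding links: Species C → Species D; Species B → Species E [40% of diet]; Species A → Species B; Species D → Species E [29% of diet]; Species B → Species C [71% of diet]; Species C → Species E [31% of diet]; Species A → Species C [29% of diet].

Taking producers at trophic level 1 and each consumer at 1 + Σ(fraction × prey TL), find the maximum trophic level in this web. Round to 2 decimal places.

Species B: 1 + 1 = 2
Species C: 1 + (0.71×2 + 0.29×1) = 2.71
Species D: 1 + 2.71 = 3.71
Species E: 1 + (0.31×2.71 + 0.29×3.71 + 0.4×2) = 3.716

3.72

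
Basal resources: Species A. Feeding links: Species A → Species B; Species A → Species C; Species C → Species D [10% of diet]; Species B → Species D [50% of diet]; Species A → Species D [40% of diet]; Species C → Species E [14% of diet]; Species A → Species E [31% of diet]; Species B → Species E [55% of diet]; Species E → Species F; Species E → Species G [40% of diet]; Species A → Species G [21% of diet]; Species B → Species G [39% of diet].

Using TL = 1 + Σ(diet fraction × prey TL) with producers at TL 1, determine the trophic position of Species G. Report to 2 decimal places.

Species B: 1 + 1 = 2
Species C: 1 + 1 = 2
Species D: 1 + (0.1×2 + 0.5×2 + 0.4×1) = 2.6
Species E: 1 + (0.14×2 + 0.31×1 + 0.55×2) = 2.69
Species F: 1 + 2.69 = 3.69
Species G: 1 + (0.4×2.69 + 0.21×1 + 0.39×2) = 3.066

3.07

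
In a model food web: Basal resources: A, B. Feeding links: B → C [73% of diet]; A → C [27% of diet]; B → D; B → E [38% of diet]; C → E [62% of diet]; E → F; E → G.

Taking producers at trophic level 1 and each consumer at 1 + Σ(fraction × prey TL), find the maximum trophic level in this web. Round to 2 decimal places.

C: 1 + (0.73×1 + 0.27×1) = 2
D: 1 + 1 = 2
E: 1 + (0.38×1 + 0.62×2) = 2.62
F: 1 + 2.62 = 3.62
G: 1 + 2.62 = 3.62

3.62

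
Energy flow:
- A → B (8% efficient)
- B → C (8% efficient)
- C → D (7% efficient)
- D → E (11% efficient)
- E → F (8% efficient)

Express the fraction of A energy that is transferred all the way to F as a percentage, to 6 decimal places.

0.000394%

Product of link efficiencies: 0.08 × 0.08 × 0.07 × 0.11 × 0.08 = 0.0000039424
As a percentage: 0.0000039424 × 100 = 0.000394%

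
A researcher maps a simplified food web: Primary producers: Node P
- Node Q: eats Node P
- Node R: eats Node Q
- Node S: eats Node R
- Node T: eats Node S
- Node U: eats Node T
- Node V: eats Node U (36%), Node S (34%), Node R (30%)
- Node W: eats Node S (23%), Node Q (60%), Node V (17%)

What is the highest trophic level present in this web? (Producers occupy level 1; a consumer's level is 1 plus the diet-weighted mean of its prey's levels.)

6

Node Q: 1 + 1 = 2
Node R: 1 + 2 = 3
Node S: 1 + 3 = 4
Node T: 1 + 4 = 5
Node U: 1 + 5 = 6
Node V: 1 + (0.36×6 + 0.34×4 + 0.3×3) = 5.42
Node W: 1 + (0.23×4 + 0.6×2 + 0.17×5.42) = 4.0414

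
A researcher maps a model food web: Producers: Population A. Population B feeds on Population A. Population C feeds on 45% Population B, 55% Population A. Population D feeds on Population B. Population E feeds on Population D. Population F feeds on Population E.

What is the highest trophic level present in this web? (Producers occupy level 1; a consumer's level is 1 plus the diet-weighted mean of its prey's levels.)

5

Population B: 1 + 1 = 2
Population C: 1 + (0.45×2 + 0.55×1) = 2.45
Population D: 1 + 2 = 3
Population E: 1 + 3 = 4
Population F: 1 + 4 = 5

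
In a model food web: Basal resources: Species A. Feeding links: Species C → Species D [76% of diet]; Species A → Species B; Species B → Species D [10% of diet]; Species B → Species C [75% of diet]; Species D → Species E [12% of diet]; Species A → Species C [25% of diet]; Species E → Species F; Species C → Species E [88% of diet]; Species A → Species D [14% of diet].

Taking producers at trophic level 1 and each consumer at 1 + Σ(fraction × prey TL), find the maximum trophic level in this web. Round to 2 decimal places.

4.83

Species B: 1 + 1 = 2
Species C: 1 + (0.75×2 + 0.25×1) = 2.75
Species D: 1 + (0.1×2 + 0.14×1 + 0.76×2.75) = 3.43
Species E: 1 + (0.88×2.75 + 0.12×3.43) = 3.8316
Species F: 1 + 3.8316 = 4.8316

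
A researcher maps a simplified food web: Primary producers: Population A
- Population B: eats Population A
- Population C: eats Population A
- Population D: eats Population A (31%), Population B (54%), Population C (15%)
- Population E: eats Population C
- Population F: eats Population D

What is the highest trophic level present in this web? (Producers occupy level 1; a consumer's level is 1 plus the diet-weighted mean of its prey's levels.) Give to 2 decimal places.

3.69

Population B: 1 + 1 = 2
Population C: 1 + 1 = 2
Population D: 1 + (0.31×1 + 0.54×2 + 0.15×2) = 2.69
Population E: 1 + 2 = 3
Population F: 1 + 2.69 = 3.69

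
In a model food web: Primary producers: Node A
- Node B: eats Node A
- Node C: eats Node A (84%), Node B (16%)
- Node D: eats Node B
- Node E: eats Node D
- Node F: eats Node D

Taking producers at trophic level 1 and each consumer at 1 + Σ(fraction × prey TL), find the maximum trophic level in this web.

Node B: 1 + 1 = 2
Node C: 1 + (0.84×1 + 0.16×2) = 2.16
Node D: 1 + 2 = 3
Node E: 1 + 3 = 4
Node F: 1 + 3 = 4

4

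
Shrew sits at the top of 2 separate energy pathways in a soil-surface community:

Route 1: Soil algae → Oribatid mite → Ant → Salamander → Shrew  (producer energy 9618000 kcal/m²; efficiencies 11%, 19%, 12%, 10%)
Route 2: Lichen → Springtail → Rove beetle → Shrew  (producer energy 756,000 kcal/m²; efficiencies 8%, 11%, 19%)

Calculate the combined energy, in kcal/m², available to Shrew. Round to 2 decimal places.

Route 1: 9618000 × 0.11 × 0.19 × 0.12 × 0.1 = 2412.1944 kcal/m²
Route 2: 756000 × 0.08 × 0.11 × 0.19 = 1264.032 kcal/m²
Total at Shrew: 2412.1944 + 1264.032 = 3676.2264 kcal/m²

3676.23 kcal/m²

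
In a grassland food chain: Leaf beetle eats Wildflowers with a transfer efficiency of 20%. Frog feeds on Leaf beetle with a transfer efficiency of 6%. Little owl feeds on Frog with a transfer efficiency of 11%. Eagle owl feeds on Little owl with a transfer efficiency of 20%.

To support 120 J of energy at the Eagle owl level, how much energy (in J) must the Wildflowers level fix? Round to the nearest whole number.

454545 J

Cumulative transfer efficiency: 0.2 × 0.06 × 0.11 × 0.2 = 0.000264
Wildflowers energy = 120 / 0.000264 = 454545 J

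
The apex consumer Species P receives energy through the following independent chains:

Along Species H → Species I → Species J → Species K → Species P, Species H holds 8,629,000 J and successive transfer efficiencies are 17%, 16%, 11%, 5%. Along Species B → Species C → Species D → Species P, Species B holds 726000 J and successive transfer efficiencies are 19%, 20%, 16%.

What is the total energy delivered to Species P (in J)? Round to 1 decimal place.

5705.0 J

Via Species H: 8629000 × 0.17 × 0.16 × 0.11 × 0.05 = 1290.8984 J
Via Species B: 726000 × 0.19 × 0.2 × 0.16 = 4414.08 J
Total at Species P: 1290.8984 + 4414.08 = 5704.9784 J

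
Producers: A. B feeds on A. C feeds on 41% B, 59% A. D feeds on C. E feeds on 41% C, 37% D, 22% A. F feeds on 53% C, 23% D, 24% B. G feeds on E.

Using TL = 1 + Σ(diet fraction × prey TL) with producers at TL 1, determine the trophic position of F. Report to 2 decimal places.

3.54

B: 1 + 1 = 2
C: 1 + (0.41×2 + 0.59×1) = 2.41
D: 1 + 2.41 = 3.41
E: 1 + (0.41×2.41 + 0.37×3.41 + 0.22×1) = 3.4698
F: 1 + (0.53×2.41 + 0.23×3.41 + 0.24×2) = 3.5416
G: 1 + 3.4698 = 4.4698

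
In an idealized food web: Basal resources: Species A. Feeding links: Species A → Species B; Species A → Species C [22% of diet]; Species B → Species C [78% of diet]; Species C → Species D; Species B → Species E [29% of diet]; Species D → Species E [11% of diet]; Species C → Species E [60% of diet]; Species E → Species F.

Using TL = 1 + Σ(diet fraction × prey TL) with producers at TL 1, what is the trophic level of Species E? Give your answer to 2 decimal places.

Species B: 1 + 1 = 2
Species C: 1 + (0.22×1 + 0.78×2) = 2.78
Species D: 1 + 2.78 = 3.78
Species E: 1 + (0.29×2 + 0.11×3.78 + 0.6×2.78) = 3.6638
Species F: 1 + 3.6638 = 4.6638

3.66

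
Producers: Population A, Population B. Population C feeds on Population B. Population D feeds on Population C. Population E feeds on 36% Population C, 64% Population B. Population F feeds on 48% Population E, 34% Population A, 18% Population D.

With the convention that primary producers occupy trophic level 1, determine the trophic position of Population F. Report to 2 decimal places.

Population C: 1 + 1 = 2
Population D: 1 + 2 = 3
Population E: 1 + (0.36×2 + 0.64×1) = 2.36
Population F: 1 + (0.48×2.36 + 0.34×1 + 0.18×3) = 3.0128

3.01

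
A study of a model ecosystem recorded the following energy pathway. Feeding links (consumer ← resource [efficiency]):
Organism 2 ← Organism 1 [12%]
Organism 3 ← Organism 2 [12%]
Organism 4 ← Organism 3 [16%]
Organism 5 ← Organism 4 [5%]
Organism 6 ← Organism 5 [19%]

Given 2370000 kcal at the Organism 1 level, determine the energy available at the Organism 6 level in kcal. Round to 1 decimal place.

51.9 kcal

Organism 2: 2370000 × 0.12 = 284400 kcal
Organism 3: 284400 × 0.12 = 34128 kcal
Organism 4: 34128 × 0.16 = 5460.48 kcal
Organism 5: 5460.48 × 0.05 = 273.024 kcal
Organism 6: 273.024 × 0.19 = 51.87456 kcal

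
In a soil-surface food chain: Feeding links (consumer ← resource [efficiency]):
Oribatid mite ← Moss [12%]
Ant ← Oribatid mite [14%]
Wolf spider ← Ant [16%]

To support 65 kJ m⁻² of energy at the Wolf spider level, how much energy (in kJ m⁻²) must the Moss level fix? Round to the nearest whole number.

Cumulative transfer efficiency: 0.12 × 0.14 × 0.16 = 0.002688
Moss energy = 65 / 0.002688 = 24182 kJ m⁻²

24182 kJ m⁻²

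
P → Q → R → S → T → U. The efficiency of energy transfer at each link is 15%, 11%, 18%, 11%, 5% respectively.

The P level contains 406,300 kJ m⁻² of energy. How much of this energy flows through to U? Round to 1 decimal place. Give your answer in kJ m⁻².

6.6 kJ m⁻²

Q: 406300 × 0.15 = 60945 kJ m⁻²
R: 60945 × 0.11 = 6703.95 kJ m⁻²
S: 6703.95 × 0.18 = 1206.711 kJ m⁻²
T: 1206.711 × 0.11 = 132.73821 kJ m⁻²
U: 132.73821 × 0.05 = 6.6369105 kJ m⁻²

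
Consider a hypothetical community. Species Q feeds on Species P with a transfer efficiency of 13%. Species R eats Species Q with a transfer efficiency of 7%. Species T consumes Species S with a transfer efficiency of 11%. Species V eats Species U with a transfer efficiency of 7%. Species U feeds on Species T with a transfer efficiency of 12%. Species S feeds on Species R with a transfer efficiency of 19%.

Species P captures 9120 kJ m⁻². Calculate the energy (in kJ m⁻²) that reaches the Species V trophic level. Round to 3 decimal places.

Species Q: 9120 × 0.13 = 1185.6 kJ m⁻²
Species R: 1185.6 × 0.07 = 82.992 kJ m⁻²
Species S: 82.992 × 0.19 = 15.76848 kJ m⁻²
Species T: 15.76848 × 0.11 = 1.7345328 kJ m⁻²
Species U: 1.7345328 × 0.12 = 0.208143936 kJ m⁻²
Species V: 0.208143936 × 0.07 = 0.01457007552 kJ m⁻²

0.015 kJ m⁻²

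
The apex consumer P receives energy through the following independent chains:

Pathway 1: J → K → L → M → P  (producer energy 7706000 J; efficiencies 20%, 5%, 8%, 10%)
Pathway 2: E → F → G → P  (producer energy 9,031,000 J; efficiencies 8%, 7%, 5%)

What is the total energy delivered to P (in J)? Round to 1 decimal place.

Pathway 1: 7706000 × 0.2 × 0.05 × 0.08 × 0.1 = 616.48 J
Pathway 2: 9031000 × 0.08 × 0.07 × 0.05 = 2528.68 J
Total at P: 616.48 + 2528.68 = 3145.16 J

3145.2 J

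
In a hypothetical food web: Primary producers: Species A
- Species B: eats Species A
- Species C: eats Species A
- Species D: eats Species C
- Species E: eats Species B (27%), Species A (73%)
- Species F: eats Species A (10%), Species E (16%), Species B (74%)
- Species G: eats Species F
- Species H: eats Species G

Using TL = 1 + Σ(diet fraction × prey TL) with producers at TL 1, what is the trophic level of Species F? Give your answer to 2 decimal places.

2.94

Species B: 1 + 1 = 2
Species C: 1 + 1 = 2
Species D: 1 + 2 = 3
Species E: 1 + (0.27×2 + 0.73×1) = 2.27
Species F: 1 + (0.1×1 + 0.16×2.27 + 0.74×2) = 2.9432
Species G: 1 + 2.9432 = 3.9432
Species H: 1 + 3.9432 = 4.9432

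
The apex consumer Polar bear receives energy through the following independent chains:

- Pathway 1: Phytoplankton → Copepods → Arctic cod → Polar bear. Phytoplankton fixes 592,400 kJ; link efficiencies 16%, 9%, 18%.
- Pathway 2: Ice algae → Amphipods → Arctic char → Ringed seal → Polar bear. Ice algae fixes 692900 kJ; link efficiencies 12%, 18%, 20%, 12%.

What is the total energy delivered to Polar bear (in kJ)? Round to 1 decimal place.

Pathway 1: 592400 × 0.16 × 0.09 × 0.18 = 1535.5008 kJ
Pathway 2: 692900 × 0.12 × 0.18 × 0.2 × 0.12 = 359.19936 kJ
Total at Polar bear: 1535.5008 + 359.19936 = 1894.70016 kJ

1894.7 kJ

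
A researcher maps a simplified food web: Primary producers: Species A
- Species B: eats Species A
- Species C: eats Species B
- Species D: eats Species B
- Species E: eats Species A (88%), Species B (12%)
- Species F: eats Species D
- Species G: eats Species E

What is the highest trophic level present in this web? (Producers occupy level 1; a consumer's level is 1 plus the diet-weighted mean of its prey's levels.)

Species B: 1 + 1 = 2
Species C: 1 + 2 = 3
Species D: 1 + 2 = 3
Species E: 1 + (0.88×1 + 0.12×2) = 2.12
Species F: 1 + 3 = 4
Species G: 1 + 2.12 = 3.12

4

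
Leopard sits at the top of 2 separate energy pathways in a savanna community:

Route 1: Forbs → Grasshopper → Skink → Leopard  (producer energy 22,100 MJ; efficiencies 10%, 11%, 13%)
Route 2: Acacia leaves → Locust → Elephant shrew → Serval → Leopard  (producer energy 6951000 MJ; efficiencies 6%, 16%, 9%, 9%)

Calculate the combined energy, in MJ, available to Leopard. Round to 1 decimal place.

572.1 MJ

Route 1: 22100 × 0.1 × 0.11 × 0.13 = 31.603 MJ
Route 2: 6951000 × 0.06 × 0.16 × 0.09 × 0.09 = 540.50976 MJ
Total at Leopard: 31.603 + 540.50976 = 572.11276 MJ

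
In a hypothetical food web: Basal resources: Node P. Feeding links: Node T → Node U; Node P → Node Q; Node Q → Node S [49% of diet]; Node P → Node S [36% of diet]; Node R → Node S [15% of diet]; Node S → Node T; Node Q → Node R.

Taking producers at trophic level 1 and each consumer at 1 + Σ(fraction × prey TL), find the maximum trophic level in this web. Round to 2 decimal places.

Node Q: 1 + 1 = 2
Node R: 1 + 2 = 3
Node S: 1 + (0.49×2 + 0.15×3 + 0.36×1) = 2.79
Node T: 1 + 2.79 = 3.79
Node U: 1 + 3.79 = 4.79

4.79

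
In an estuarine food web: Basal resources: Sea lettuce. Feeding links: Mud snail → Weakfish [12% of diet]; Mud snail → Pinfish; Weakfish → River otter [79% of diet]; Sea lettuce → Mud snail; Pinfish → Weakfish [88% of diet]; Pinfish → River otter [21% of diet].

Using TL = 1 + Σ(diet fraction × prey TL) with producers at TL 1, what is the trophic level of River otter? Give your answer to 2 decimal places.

Mud snail: 1 + 1 = 2
Pinfish: 1 + 2 = 3
Weakfish: 1 + (0.12×2 + 0.88×3) = 3.88
River otter: 1 + (0.79×3.88 + 0.21×3) = 4.6952

4.70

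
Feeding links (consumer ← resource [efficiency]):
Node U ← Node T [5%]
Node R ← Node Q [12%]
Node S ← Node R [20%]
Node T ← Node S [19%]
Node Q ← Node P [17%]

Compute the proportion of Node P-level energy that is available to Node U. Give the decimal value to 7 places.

0.0000388

Product of link efficiencies: 0.17 × 0.12 × 0.2 × 0.19 × 0.05 = 0.00003876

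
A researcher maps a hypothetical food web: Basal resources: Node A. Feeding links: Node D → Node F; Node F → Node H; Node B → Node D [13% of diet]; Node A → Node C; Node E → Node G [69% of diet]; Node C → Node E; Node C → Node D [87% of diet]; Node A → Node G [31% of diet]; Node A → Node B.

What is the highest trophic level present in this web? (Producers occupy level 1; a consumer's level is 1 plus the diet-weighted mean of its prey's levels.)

5

Node B: 1 + 1 = 2
Node C: 1 + 1 = 2
Node D: 1 + (0.87×2 + 0.13×2) = 3
Node E: 1 + 2 = 3
Node F: 1 + 3 = 4
Node G: 1 + (0.69×3 + 0.31×1) = 3.38
Node H: 1 + 4 = 5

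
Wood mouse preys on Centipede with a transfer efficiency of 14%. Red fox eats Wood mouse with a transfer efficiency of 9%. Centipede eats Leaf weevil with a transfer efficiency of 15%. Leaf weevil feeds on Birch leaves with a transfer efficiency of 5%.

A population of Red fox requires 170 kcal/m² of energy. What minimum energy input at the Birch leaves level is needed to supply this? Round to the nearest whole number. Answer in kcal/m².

1798942 kcal/m²

Cumulative transfer efficiency: 0.05 × 0.15 × 0.14 × 0.09 = 0.0000945
Birch leaves energy = 170 / 0.0000945 = 1798942 kcal/m²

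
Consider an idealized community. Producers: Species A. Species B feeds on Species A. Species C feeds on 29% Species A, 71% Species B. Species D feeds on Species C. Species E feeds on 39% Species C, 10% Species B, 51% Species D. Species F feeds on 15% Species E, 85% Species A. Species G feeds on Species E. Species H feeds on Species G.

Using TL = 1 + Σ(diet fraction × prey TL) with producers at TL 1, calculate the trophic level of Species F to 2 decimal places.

2.47

Species B: 1 + 1 = 2
Species C: 1 + (0.29×1 + 0.71×2) = 2.71
Species D: 1 + 2.71 = 3.71
Species E: 1 + (0.39×2.71 + 0.1×2 + 0.51×3.71) = 4.149
Species F: 1 + (0.15×4.149 + 0.85×1) = 2.47235
Species G: 1 + 4.149 = 5.149
Species H: 1 + 5.149 = 6.149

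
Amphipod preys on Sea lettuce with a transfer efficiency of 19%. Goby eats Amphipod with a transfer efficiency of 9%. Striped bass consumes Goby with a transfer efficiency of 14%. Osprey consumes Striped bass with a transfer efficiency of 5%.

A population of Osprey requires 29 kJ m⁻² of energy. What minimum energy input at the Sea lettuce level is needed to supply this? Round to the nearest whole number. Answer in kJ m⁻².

Cumulative transfer efficiency: 0.19 × 0.09 × 0.14 × 0.05 = 0.0001197
Sea lettuce energy = 29 / 0.0001197 = 242272 kJ m⁻²

242272 kJ m⁻²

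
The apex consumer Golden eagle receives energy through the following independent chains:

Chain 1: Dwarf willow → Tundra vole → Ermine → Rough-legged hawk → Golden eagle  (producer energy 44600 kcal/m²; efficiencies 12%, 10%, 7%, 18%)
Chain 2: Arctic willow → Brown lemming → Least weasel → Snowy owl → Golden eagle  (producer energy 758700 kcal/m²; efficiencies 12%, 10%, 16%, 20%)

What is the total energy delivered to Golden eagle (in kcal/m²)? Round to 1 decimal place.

298.1 kcal/m²

Chain 1: 44600 × 0.12 × 0.1 × 0.07 × 0.18 = 6.74352 kcal/m²
Chain 2: 758700 × 0.12 × 0.1 × 0.16 × 0.2 = 291.3408 kcal/m²
Total at Golden eagle: 6.74352 + 291.3408 = 298.08432 kcal/m²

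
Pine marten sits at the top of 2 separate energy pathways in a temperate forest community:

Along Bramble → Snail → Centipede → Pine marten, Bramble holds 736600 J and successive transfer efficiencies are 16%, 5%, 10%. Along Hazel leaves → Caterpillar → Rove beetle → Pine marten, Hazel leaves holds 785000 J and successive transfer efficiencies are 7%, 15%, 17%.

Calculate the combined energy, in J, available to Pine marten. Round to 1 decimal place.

1990.5 J

Via Bramble: 736600 × 0.16 × 0.05 × 0.1 = 589.28 J
Via Hazel leaves: 785000 × 0.07 × 0.15 × 0.17 = 1401.225 J
Total at Pine marten: 589.28 + 1401.225 = 1990.505 J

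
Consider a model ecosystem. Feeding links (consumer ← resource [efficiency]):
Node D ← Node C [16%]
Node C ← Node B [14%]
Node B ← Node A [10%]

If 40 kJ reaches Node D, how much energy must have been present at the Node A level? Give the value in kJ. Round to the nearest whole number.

17857 kJ

Cumulative transfer efficiency: 0.1 × 0.14 × 0.16 = 0.00224
Node A energy = 40 / 0.00224 = 17857 kJ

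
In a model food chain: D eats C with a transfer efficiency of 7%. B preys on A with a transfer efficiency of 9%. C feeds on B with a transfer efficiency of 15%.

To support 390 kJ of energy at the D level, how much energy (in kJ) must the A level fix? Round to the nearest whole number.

Cumulative transfer efficiency: 0.09 × 0.15 × 0.07 = 0.000945
A energy = 390 / 0.000945 = 412698 kJ

412698 kJ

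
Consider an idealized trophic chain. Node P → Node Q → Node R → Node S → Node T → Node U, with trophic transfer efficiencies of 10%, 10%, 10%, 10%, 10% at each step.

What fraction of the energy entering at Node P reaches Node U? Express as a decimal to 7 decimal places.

0.0000100

Product of link efficiencies: 0.1 × 0.1 × 0.1 × 0.1 × 0.1 = 0.00001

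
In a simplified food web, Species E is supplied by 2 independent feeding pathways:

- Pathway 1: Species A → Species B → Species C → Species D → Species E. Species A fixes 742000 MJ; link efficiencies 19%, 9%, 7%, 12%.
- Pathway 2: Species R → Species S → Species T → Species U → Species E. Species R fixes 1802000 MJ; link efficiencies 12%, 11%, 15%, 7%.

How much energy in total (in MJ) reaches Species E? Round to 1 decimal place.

356.3 MJ

Pathway 1: 742000 × 0.19 × 0.09 × 0.07 × 0.12 = 106.58088 MJ
Pathway 2: 1802000 × 0.12 × 0.11 × 0.15 × 0.07 = 249.7572 MJ
Total at Species E: 106.58088 + 249.7572 = 356.33808 MJ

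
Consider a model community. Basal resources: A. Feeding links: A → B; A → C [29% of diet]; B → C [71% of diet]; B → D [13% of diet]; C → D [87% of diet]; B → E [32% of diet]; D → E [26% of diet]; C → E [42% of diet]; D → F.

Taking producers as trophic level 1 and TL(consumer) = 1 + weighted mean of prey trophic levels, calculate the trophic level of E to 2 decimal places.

B: 1 + 1 = 2
C: 1 + (0.29×1 + 0.71×2) = 2.71
D: 1 + (0.13×2 + 0.87×2.71) = 3.6177
E: 1 + (0.32×2 + 0.26×3.6177 + 0.42×2.71) = 3.718802
F: 1 + 3.6177 = 4.6177

3.72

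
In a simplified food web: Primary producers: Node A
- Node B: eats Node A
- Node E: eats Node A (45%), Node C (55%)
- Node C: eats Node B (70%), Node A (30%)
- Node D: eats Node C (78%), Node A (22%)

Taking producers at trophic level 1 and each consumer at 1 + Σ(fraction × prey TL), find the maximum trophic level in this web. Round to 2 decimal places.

Node B: 1 + 1 = 2
Node C: 1 + (0.7×2 + 0.3×1) = 2.7
Node D: 1 + (0.78×2.7 + 0.22×1) = 3.326
Node E: 1 + (0.45×1 + 0.55×2.7) = 2.935

3.33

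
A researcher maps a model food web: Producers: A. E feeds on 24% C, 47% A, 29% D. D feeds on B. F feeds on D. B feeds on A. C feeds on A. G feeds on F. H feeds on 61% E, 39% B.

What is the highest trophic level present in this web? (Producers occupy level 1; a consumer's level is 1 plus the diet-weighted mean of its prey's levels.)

B: 1 + 1 = 2
C: 1 + 1 = 2
D: 1 + 2 = 3
E: 1 + (0.24×2 + 0.47×1 + 0.29×3) = 2.82
F: 1 + 3 = 4
G: 1 + 4 = 5
H: 1 + (0.61×2.82 + 0.39×2) = 3.5002

5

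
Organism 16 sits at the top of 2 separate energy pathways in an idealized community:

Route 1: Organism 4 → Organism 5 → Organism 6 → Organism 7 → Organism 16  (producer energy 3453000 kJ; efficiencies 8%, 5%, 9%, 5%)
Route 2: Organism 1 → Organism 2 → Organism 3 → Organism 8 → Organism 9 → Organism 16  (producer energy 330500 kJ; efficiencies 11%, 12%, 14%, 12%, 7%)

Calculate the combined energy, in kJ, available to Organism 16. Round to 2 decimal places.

Route 1: 3453000 × 0.08 × 0.05 × 0.09 × 0.05 = 62.154 kJ
Route 2: 330500 × 0.11 × 0.12 × 0.14 × 0.12 × 0.07 = 5.1304176 kJ
Total at Organism 16: 62.154 + 5.1304176 = 67.2844176 kJ

67.28 kJ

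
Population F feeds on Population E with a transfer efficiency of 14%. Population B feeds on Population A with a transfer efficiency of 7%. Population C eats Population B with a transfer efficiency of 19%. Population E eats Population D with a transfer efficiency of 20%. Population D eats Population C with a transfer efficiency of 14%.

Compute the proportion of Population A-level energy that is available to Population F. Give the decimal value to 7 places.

Product of link efficiencies: 0.07 × 0.19 × 0.14 × 0.2 × 0.14 = 0.000052136

0.0000521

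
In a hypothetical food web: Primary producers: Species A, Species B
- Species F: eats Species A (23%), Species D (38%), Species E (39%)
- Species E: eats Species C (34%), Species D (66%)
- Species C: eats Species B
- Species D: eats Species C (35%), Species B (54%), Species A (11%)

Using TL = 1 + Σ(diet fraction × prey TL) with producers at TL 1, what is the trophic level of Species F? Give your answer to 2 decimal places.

Species C: 1 + 1 = 2
Species D: 1 + (0.35×2 + 0.54×1 + 0.11×1) = 2.35
Species E: 1 + (0.34×2 + 0.66×2.35) = 3.231
Species F: 1 + (0.23×1 + 0.38×2.35 + 0.39×3.231) = 3.38309

3.38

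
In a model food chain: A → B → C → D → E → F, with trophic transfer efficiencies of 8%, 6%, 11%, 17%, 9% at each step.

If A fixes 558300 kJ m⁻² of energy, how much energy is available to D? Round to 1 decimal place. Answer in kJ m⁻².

294.8 kJ m⁻²

B: 558300 × 0.08 = 44664 kJ m⁻²
C: 44664 × 0.06 = 2679.84 kJ m⁻²
D: 2679.84 × 0.11 = 294.7824 kJ m⁻²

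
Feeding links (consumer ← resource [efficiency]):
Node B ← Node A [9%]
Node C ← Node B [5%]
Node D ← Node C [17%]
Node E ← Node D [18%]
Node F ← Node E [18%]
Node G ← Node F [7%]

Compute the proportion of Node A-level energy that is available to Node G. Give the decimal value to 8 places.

0.00000174

Product of link efficiencies: 0.09 × 0.05 × 0.17 × 0.18 × 0.18 × 0.07 = 0.00000173502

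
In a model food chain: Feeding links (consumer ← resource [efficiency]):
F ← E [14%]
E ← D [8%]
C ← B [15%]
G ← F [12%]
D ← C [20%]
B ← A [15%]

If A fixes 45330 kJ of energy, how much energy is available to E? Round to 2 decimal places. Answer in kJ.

B: 45330 × 0.15 = 6799.5 kJ
C: 6799.5 × 0.15 = 1019.925 kJ
D: 1019.925 × 0.2 = 203.985 kJ
E: 203.985 × 0.08 = 16.3188 kJ

16.32 kJ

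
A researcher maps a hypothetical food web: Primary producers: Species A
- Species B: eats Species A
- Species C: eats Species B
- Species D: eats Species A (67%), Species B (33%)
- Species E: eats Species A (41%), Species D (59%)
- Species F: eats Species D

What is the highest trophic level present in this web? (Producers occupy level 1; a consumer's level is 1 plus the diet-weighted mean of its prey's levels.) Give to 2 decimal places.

Species B: 1 + 1 = 2
Species C: 1 + 2 = 3
Species D: 1 + (0.67×1 + 0.33×2) = 2.33
Species E: 1 + (0.41×1 + 0.59×2.33) = 2.7847
Species F: 1 + 2.33 = 3.33

3.33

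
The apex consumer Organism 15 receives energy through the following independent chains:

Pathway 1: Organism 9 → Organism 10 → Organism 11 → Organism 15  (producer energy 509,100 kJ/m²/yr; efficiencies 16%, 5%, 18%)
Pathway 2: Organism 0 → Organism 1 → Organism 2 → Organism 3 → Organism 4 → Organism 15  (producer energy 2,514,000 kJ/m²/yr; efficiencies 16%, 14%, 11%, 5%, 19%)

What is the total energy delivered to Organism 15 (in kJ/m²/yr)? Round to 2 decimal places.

Pathway 1: 509100 × 0.16 × 0.05 × 0.18 = 733.104 kJ/m²/yr
Pathway 2: 2514000 × 0.16 × 0.14 × 0.11 × 0.05 × 0.19 = 58.847712 kJ/m²/yr
Total at Organism 15: 733.104 + 58.847712 = 791.951712 kJ/m²/yr

791.95 kJ/m²/yr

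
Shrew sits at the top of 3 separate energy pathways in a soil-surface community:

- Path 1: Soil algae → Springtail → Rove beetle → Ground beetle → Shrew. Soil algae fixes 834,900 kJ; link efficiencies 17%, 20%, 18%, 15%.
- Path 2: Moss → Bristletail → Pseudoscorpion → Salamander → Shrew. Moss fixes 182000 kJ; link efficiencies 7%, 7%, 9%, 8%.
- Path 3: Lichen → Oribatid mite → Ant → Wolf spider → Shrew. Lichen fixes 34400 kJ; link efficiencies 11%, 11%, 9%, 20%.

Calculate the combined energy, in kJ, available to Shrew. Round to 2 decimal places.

780.35 kJ

Path 1: 834900 × 0.17 × 0.2 × 0.18 × 0.15 = 766.4382 kJ
Path 2: 182000 × 0.07 × 0.07 × 0.09 × 0.08 = 6.42096 kJ
Path 3: 34400 × 0.11 × 0.11 × 0.09 × 0.2 = 7.49232 kJ
Total at Shrew: 766.4382 + 6.42096 + 7.49232 = 780.35148 kJ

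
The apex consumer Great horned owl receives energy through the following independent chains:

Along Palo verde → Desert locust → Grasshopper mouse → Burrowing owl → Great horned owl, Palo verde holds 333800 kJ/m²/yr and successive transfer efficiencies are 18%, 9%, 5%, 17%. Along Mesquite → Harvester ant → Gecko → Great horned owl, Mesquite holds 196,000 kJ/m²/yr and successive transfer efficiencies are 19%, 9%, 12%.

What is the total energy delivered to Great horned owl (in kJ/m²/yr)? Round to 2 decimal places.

448.16 kJ/m²/yr

Via Palo verde: 333800 × 0.18 × 0.09 × 0.05 × 0.17 = 45.96426 kJ/m²/yr
Via Mesquite: 196000 × 0.19 × 0.09 × 0.12 = 402.192 kJ/m²/yr
Total at Great horned owl: 45.96426 + 402.192 = 448.15626 kJ/m²/yr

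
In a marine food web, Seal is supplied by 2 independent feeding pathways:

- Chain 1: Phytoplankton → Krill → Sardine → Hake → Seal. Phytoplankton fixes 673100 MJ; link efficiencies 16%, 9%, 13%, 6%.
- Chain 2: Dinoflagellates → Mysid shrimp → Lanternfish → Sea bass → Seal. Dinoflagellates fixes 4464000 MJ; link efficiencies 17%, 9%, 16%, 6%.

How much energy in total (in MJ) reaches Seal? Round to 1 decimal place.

731.3 MJ

Chain 1: 673100 × 0.16 × 0.09 × 0.13 × 0.06 = 75.602592 MJ
Chain 2: 4464000 × 0.17 × 0.09 × 0.16 × 0.06 = 655.67232 MJ
Total at Seal: 75.602592 + 655.67232 = 731.274912 MJ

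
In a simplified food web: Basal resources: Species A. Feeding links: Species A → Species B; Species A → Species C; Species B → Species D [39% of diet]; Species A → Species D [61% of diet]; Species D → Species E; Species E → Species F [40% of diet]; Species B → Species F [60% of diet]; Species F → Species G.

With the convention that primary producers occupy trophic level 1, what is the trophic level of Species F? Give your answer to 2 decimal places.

Species B: 1 + 1 = 2
Species C: 1 + 1 = 2
Species D: 1 + (0.39×2 + 0.61×1) = 2.39
Species E: 1 + 2.39 = 3.39
Species F: 1 + (0.4×3.39 + 0.6×2) = 3.556
Species G: 1 + 3.556 = 4.556

3.56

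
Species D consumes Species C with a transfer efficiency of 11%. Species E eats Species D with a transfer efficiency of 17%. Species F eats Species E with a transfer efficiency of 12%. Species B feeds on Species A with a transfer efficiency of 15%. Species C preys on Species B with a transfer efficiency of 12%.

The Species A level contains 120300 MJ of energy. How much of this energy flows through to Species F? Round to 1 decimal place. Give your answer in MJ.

Species B: 120300 × 0.15 = 18045 MJ
Species C: 18045 × 0.12 = 2165.4 MJ
Species D: 2165.4 × 0.11 = 238.194 MJ
Species E: 238.194 × 0.17 = 40.49298 MJ
Species F: 40.49298 × 0.12 = 4.8591576 MJ

4.9 MJ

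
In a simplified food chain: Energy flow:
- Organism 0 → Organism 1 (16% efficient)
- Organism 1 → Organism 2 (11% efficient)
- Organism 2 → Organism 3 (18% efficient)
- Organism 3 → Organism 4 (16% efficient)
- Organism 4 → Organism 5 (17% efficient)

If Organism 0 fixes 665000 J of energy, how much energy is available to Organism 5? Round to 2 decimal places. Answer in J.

Organism 1: 665000 × 0.16 = 106400 J
Organism 2: 106400 × 0.11 = 11704 J
Organism 3: 11704 × 0.18 = 2106.72 J
Organism 4: 2106.72 × 0.16 = 337.0752 J
Organism 5: 337.0752 × 0.17 = 57.302784 J

57.30 J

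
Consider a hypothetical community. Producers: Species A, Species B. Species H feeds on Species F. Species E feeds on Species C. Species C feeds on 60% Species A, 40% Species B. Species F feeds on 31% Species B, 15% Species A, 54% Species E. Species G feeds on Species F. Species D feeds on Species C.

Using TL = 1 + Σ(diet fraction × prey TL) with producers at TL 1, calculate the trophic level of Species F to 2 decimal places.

Species C: 1 + (0.6×1 + 0.4×1) = 2
Species D: 1 + 2 = 3
Species E: 1 + 2 = 3
Species F: 1 + (0.31×1 + 0.15×1 + 0.54×3) = 3.08
Species G: 1 + 3.08 = 4.08
Species H: 1 + 3.08 = 4.08

3.08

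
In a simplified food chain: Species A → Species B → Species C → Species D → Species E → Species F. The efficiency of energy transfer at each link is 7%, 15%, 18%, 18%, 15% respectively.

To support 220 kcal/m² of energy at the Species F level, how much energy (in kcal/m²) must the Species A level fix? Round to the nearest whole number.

4311189 kcal/m²

Cumulative transfer efficiency: 0.07 × 0.15 × 0.18 × 0.18 × 0.15 = 0.00005103
Species A energy = 220 / 0.00005103 = 4311189 kcal/m²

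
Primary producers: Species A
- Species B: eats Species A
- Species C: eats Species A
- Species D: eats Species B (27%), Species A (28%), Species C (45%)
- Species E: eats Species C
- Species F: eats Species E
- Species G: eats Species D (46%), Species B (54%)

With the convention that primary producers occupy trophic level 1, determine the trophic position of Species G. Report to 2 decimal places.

3.33

Species B: 1 + 1 = 2
Species C: 1 + 1 = 2
Species D: 1 + (0.27×2 + 0.28×1 + 0.45×2) = 2.72
Species E: 1 + 2 = 3
Species F: 1 + 3 = 4
Species G: 1 + (0.46×2.72 + 0.54×2) = 3.3312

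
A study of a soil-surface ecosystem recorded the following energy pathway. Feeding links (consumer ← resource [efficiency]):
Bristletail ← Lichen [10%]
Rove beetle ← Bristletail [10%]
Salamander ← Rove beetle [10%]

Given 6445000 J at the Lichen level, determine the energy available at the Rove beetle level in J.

64450 J

Bristletail: 6445000 × 0.1 = 644500 J
Rove beetle: 644500 × 0.1 = 64450 J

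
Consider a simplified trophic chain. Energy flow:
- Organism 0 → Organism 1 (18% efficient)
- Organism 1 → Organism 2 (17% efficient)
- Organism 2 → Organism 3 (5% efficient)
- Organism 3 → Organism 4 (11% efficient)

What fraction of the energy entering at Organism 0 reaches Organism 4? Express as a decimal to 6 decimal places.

Product of link efficiencies: 0.18 × 0.17 × 0.05 × 0.11 = 0.0001683

0.000168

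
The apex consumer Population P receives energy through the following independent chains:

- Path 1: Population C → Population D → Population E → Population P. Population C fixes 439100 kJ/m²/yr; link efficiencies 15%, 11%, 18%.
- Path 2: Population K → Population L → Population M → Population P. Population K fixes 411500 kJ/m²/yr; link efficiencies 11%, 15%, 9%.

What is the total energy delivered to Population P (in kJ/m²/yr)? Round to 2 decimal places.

Path 1: 439100 × 0.15 × 0.11 × 0.18 = 1304.127 kJ/m²/yr
Path 2: 411500 × 0.11 × 0.15 × 0.09 = 611.0775 kJ/m²/yr
Total at Population P: 1304.127 + 611.0775 = 1915.2045 kJ/m²/yr

1915.20 kJ/m²/yr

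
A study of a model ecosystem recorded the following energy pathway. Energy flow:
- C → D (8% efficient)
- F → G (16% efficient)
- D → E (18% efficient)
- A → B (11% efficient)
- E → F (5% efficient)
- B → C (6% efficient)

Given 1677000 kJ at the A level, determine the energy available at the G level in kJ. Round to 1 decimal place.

1.3 kJ

B: 1677000 × 0.11 = 184470 kJ
C: 184470 × 0.06 = 11068.2 kJ
D: 11068.2 × 0.08 = 885.456 kJ
E: 885.456 × 0.18 = 159.38208 kJ
F: 159.38208 × 0.05 = 7.969104 kJ
G: 7.969104 × 0.16 = 1.27505664 kJ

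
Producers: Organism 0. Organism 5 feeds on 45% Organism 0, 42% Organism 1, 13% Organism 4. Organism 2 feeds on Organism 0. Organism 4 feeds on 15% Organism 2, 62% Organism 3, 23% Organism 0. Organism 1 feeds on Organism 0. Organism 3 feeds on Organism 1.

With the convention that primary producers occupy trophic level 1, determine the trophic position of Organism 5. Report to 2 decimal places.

2.73

Organism 1: 1 + 1 = 2
Organism 2: 1 + 1 = 2
Organism 3: 1 + 2 = 3
Organism 4: 1 + (0.15×2 + 0.62×3 + 0.23×1) = 3.39
Organism 5: 1 + (0.45×1 + 0.42×2 + 0.13×3.39) = 2.7307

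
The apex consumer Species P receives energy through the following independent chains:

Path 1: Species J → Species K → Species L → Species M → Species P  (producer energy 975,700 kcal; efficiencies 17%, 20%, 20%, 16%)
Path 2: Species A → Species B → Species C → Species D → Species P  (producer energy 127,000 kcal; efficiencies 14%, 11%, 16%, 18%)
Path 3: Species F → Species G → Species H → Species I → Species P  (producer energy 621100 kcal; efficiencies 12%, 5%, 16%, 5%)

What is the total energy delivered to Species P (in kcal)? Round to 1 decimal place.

1147.7 kcal

Path 1: 975700 × 0.17 × 0.2 × 0.2 × 0.16 = 1061.5616 kcal
Path 2: 127000 × 0.14 × 0.11 × 0.16 × 0.18 = 56.32704 kcal
Path 3: 621100 × 0.12 × 0.05 × 0.16 × 0.05 = 29.8128 kcal
Total at Species P: 1061.5616 + 56.32704 + 29.8128 = 1147.70144 kcal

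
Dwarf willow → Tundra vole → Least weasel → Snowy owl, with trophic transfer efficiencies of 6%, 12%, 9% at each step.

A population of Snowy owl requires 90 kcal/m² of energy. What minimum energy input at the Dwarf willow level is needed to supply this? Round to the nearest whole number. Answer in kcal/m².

138889 kcal/m²

Cumulative transfer efficiency: 0.06 × 0.12 × 0.09 = 0.000648
Dwarf willow energy = 90 / 0.000648 = 138889 kcal/m²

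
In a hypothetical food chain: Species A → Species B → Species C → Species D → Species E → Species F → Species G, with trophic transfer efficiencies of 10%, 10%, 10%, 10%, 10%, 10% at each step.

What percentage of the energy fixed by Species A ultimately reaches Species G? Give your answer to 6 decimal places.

0.000100%

Product of link efficiencies: 0.1 × 0.1 × 0.1 × 0.1 × 0.1 × 0.1 = 0.000001
As a percentage: 0.000001 × 100 = 0.000100%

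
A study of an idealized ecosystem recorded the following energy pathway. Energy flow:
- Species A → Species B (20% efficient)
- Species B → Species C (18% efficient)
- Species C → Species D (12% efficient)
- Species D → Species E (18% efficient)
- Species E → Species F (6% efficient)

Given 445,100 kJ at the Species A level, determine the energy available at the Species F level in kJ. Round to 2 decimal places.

Species B: 445100 × 0.2 = 89020 kJ
Species C: 89020 × 0.18 = 16023.6 kJ
Species D: 16023.6 × 0.12 = 1922.832 kJ
Species E: 1922.832 × 0.18 = 346.10976 kJ
Species F: 346.10976 × 0.06 = 20.7665856 kJ

20.77 kJ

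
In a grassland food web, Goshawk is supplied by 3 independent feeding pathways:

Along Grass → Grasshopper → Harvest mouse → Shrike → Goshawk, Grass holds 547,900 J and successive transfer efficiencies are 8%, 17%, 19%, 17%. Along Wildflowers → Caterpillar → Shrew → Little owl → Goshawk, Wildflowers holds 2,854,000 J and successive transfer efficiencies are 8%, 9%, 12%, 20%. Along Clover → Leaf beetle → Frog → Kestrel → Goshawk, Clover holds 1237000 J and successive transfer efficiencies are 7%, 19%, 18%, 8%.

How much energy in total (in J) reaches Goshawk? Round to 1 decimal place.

Via Grass: 547900 × 0.08 × 0.17 × 0.19 × 0.17 = 240.681512 J
Via Wildflowers: 2854000 × 0.08 × 0.09 × 0.12 × 0.2 = 493.1712 J
Via Clover: 1237000 × 0.07 × 0.19 × 0.18 × 0.08 = 236.91024 J
Total at Goshawk: 240.681512 + 493.1712 + 236.91024 = 970.762952 J

970.8 J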